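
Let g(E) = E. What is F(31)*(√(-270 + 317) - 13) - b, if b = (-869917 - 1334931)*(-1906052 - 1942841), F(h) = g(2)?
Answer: -8486224033290 + 2*√47 ≈ -8.4862e+12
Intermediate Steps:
F(h) = 2
b = 8486224033264 (b = -2204848*(-3848893) = 8486224033264)
F(31)*(√(-270 + 317) - 13) - b = 2*(√(-270 + 317) - 13) - 1*8486224033264 = 2*(√47 - 13) - 8486224033264 = 2*(-13 + √47) - 8486224033264 = (-26 + 2*√47) - 8486224033264 = -8486224033290 + 2*√47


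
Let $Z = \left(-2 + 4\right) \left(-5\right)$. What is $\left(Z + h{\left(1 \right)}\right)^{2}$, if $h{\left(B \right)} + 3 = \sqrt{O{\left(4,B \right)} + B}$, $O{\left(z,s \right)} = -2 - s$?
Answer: $\left(13 - i \sqrt{2}\right)^{2} \approx 167.0 - 36.77 i$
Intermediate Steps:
$h{\left(B \right)} = -3 + i \sqrt{2}$ ($h{\left(B \right)} = -3 + \sqrt{\left(-2 - B\right) + B} = -3 + \sqrt{-2} = -3 + i \sqrt{2}$)
$Z = -10$ ($Z = 2 \left(-5\right) = -10$)
$\left(Z + h{\left(1 \right)}\right)^{2} = \left(-10 - \left(3 - i \sqrt{2}\right)\right)^{2} = \left(-13 + i \sqrt{2}\right)^{2}$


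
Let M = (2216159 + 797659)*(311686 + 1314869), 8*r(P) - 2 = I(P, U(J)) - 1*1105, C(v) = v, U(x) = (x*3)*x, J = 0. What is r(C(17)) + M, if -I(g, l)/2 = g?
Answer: 39217125894783/8 ≈ 4.9021e+12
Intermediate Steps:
U(x) = 3*x² (U(x) = (3*x)*x = 3*x²)
I(g, l) = -2*g
r(P) = -1103/8 - P/4 (r(P) = ¼ + (-2*P - 1*1105)/8 = ¼ + (-2*P - 1105)/8 = ¼ + (-1105 - 2*P)/8 = ¼ + (-1105/8 - P/4) = -1103/8 - P/4)
M = 4902140736990 (M = 3013818*1626555 = 4902140736990)
r(C(17)) + M = (-1103/8 - ¼*17) + 4902140736990 = (-1103/8 - 17/4) + 4902140736990 = -1137/8 + 4902140736990 = 39217125894783/8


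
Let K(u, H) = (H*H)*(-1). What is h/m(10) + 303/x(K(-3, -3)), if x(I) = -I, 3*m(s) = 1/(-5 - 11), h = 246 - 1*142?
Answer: -14875/3 ≈ -4958.3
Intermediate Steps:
h = 104 (h = 246 - 142 = 104)
K(u, H) = -H**2 (K(u, H) = H**2*(-1) = -H**2)
m(s) = -1/48 (m(s) = 1/(3*(-5 - 11)) = (1/3)/(-16) = (1/3)*(-1/16) = -1/48)
h/m(10) + 303/x(K(-3, -3)) = 104/(-1/48) + 303/((-(-1)*(-3)**2)) = 104*(-48) + 303/((-(-1)*9)) = -4992 + 303/((-1*(-9))) = -4992 + 303/9 = -4992 + 303*(1/9) = -4992 + 101/3 = -14875/3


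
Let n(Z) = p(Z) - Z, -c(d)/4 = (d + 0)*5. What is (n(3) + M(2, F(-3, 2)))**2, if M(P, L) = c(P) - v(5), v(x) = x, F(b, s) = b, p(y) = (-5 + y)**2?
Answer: 1936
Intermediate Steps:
c(d) = -20*d (c(d) = -4*(d + 0)*5 = -4*d*5 = -20*d)
M(P, L) = -5 - 20*P (M(P, L) = -20*P - 1*5 = -20*P - 5 = -5 - 20*P)
n(Z) = (-5 + Z)**2 - Z
(n(3) + M(2, F(-3, 2)))**2 = (((-5 + 3)**2 - 1*3) + (-5 - 20*2))**2 = (((-2)**2 - 3) + (-5 - 40))**2 = ((4 - 3) - 45)**2 = (1 - 45)**2 = (-44)**2 = 1936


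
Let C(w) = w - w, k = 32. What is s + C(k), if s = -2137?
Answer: -2137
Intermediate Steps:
C(w) = 0
s + C(k) = -2137 + 0 = -2137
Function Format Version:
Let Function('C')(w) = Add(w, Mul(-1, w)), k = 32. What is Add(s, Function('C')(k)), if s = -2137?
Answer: -2137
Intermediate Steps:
Function('C')(w) = 0
Add(s, Function('C')(k)) = Add(-2137, 0) = -2137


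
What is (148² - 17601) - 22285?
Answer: -17982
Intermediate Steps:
(148² - 17601) - 22285 = (21904 - 17601) - 22285 = 4303 - 22285 = -17982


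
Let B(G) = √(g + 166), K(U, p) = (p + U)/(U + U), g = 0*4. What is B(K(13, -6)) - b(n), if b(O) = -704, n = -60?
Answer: 704 + √166 ≈ 716.88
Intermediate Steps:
g = 0
K(U, p) = (U + p)/(2*U) (K(U, p) = (U + p)/((2*U)) = (U + p)*(1/(2*U)) = (U + p)/(2*U))
B(G) = √166 (B(G) = √(0 + 166) = √166)
B(K(13, -6)) - b(n) = √166 - 1*(-704) = √166 + 704 = 704 + √166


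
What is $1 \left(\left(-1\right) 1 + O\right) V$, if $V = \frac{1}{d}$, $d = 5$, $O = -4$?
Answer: $-1$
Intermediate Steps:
$V = \frac{1}{5} \approx 0.2$
$1 \left(\left(-1\right) 1 + O\right) V = 1 \left(\left(-1\right) 1 - 4\right) \frac{1}{5} = 1 \left(-1 - 4\right) \frac{1}{5} = 1 \left(-5\right) \frac{1}{5} = \left(-5\right) \frac{1}{5} = -1$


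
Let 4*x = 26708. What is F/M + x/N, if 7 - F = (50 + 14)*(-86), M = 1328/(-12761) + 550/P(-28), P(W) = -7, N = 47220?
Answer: -1657042033757/23703920580 ≈ -69.906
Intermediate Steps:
x = 6677 (x = (¼)*26708 = 6677)
M = -1003978/12761 (M = 1328/(-12761) + 550/(-7) = 1328*(-1/12761) + 550*(-⅐) = -1328/12761 - 550/7 = -1003978/12761 ≈ -78.676)
F = 5511 (F = 7 - (50 + 14)*(-86) = 7 - 64*(-86) = 7 - 1*(-5504) = 7 + 5504 = 5511)
F/M + x/N = 5511/(-1003978/12761) + 6677/47220 = 5511*(-12761/1003978) + 6677*(1/47220) = -70325871/1003978 + 6677/47220 = -1657042033757/23703920580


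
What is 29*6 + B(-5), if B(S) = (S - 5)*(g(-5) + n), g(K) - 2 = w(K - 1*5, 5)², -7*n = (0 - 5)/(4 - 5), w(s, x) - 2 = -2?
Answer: 1128/7 ≈ 161.14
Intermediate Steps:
w(s, x) = 0 (w(s, x) = 2 - 2 = 0)
n = -5/7 (n = -(0 - 5)/(7*(4 - 5)) = -(-5)/(7*(-1)) = -(-5)*(-1)/7 = -⅐*5 = -5/7 ≈ -0.71429)
g(K) = 2 (g(K) = 2 + 0² = 2 + 0 = 2)
B(S) = -45/7 + 9*S/7 (B(S) = (S - 5)*(2 - 5/7) = (-5 + S)*(9/7) = -45/7 + 9*S/7)
29*6 + B(-5) = 29*6 + (-45/7 + (9/7)*(-5)) = 174 + (-45/7 - 45/7) = 174 - 90/7 = 1128/7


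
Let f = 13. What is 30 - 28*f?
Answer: -334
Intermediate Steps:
30 - 28*f = 30 - 28*13 = 30 - 364 = -334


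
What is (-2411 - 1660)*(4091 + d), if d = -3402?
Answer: -2804919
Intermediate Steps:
(-2411 - 1660)*(4091 + d) = (-2411 - 1660)*(4091 - 3402) = -4071*689 = -2804919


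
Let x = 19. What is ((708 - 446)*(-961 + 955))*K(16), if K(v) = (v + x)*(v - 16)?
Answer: 0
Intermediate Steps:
K(v) = (-16 + v)*(19 + v) (K(v) = (v + 19)*(v - 16) = (19 + v)*(-16 + v) = (-16 + v)*(19 + v))
((708 - 446)*(-961 + 955))*K(16) = ((708 - 446)*(-961 + 955))*(-304 + 16² + 3*16) = (262*(-6))*(-304 + 256 + 48) = -1572*0 = 0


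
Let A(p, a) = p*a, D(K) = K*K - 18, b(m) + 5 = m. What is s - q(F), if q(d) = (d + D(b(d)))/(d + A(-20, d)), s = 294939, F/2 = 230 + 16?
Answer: 2757327415/9348 ≈ 2.9496e+5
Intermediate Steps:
F = 492 (F = 2*(230 + 16) = 2*246 = 492)
b(m) = -5 + m
D(K) = -18 + K² (D(K) = K² - 18 = -18 + K²)
A(p, a) = a*p
q(d) = -(-18 + d + (-5 + d)²)/(19*d) (q(d) = (d + (-18 + (-5 + d)²))/(d + d*(-20)) = (-18 + d + (-5 + d)²)/(d - 20*d) = (-18 + d + (-5 + d)²)/((-19*d)) = (-18 + d + (-5 + d)²)*(-1/(19*d)) = -(-18 + d + (-5 + d)²)/(19*d))
s - q(F) = 294939 - (18 - 1*492 - (-5 + 492)²)/(19*492) = 294939 - (18 - 492 - 1*487²)/(19*492) = 294939 - (18 - 492 - 1*237169)/(19*492) = 294939 - (18 - 492 - 237169)/(19*492) = 294939 - (-237643)/(19*492) = 294939 - 1*(-237643/9348) = 294939 + 237643/9348 = 2757327415/9348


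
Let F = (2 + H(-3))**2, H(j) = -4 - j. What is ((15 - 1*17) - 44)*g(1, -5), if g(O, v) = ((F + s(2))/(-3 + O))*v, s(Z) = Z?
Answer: -345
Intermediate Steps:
F = 1 (F = (2 + (-4 - 1*(-3)))**2 = (2 + (-4 + 3))**2 = (2 - 1)**2 = 1**2 = 1)
g(O, v) = 3*v/(-3 + O) (g(O, v) = ((1 + 2)/(-3 + O))*v = (3/(-3 + O))*v = 3*v/(-3 + O))
((15 - 1*17) - 44)*g(1, -5) = ((15 - 1*17) - 44)*(3*(-5)/(-3 + 1)) = ((15 - 17) - 44)*(3*(-5)/(-2)) = (-2 - 44)*(3*(-5)*(-1/2)) = -46*15/2 = -345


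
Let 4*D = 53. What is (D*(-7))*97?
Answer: -35987/4 ≈ -8996.8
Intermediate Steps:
D = 53/4 (D = (¼)*53 = 53/4 ≈ 13.250)
(D*(-7))*97 = ((53/4)*(-7))*97 = -371/4*97 = -35987/4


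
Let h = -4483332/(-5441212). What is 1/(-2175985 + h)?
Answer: -194329/422856828946 ≈ -4.5956e-7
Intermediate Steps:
h = 160119/194329 (h = -4483332*(-1/5441212) = 160119/194329 ≈ 0.82396)
1/(-2175985 + h) = 1/(-2175985 + 160119/194329) = 1/(-422856828946/194329) = -194329/422856828946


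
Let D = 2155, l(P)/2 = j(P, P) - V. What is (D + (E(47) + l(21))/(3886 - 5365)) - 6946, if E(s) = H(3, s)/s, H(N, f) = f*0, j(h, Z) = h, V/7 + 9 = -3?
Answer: -2362033/493 ≈ -4791.1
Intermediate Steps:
V = -84 (V = -63 + 7*(-3) = -63 - 21 = -84)
l(P) = 168 + 2*P (l(P) = 2*(P - 1*(-84)) = 2*(P + 84) = 2*(84 + P) = 168 + 2*P)
H(N, f) = 0
E(s) = 0 (E(s) = 0/s = 0)
(D + (E(47) + l(21))/(3886 - 5365)) - 6946 = (2155 + (0 + (168 + 2*21))/(3886 - 5365)) - 6946 = (2155 + (0 + (168 + 42))/(-1479)) - 6946 = (2155 + (0 + 210)*(-1/1479)) - 6946 = (2155 + 210*(-1/1479)) - 6946 = (2155 - 70/493) - 6946 = 1062345/493 - 6946 = -2362033/493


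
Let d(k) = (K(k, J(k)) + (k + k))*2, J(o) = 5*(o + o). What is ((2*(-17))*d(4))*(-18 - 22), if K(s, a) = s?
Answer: 32640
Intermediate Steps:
J(o) = 10*o (J(o) = 5*(2*o) = 10*o)
d(k) = 6*k (d(k) = (k + (k + k))*2 = (k + 2*k)*2 = (3*k)*2 = 6*k)
((2*(-17))*d(4))*(-18 - 22) = ((2*(-17))*(6*4))*(-18 - 22) = -34*24*(-40) = -816*(-40) = 32640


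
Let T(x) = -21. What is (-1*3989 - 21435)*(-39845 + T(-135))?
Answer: 1013553184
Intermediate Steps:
(-1*3989 - 21435)*(-39845 + T(-135)) = (-1*3989 - 21435)*(-39845 - 21) = (-3989 - 21435)*(-39866) = -25424*(-39866) = 1013553184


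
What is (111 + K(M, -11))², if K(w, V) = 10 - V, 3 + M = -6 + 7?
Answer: 17424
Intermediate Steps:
M = -2 (M = -3 + (-6 + 7) = -3 + 1 = -2)
(111 + K(M, -11))² = (111 + (10 - 1*(-11)))² = (111 + (10 + 11))² = (111 + 21)² = 132² = 17424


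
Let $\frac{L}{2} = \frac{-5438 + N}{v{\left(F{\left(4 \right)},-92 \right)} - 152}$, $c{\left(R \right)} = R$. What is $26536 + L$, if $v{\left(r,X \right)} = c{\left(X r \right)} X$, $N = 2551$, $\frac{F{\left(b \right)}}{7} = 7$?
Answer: $\frac{5500697625}{207292} \approx 26536.0$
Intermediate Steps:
$F{\left(b \right)} = 49$ ($F{\left(b \right)} = 7 \cdot 7 = 49$)
$v{\left(r,X \right)} = r X^{2}$ ($v{\left(r,X \right)} = X r X = r X^{2}$)
$L = - \frac{2887}{207292}$ ($L = 2 \frac{-5438 + 2551}{49 \left(-92\right)^{2} - 152} = 2 \left(- \frac{2887}{49 \cdot 8464 - 152}\right) = 2 \left(- \frac{2887}{414736 - 152}\right) = 2 \left(- \frac{2887}{414584}\right) = - \frac{2887}{207292} \approx -0.013927$)
$26536 + L = 26536 - \frac{2887}{207292} = \frac{5500697625}{207292}$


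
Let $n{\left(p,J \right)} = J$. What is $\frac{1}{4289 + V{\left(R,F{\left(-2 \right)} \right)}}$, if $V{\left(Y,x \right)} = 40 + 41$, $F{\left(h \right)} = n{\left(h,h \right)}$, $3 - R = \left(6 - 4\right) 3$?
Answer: $\frac{1}{4370} \approx 0.00022883$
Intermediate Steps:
$R = -3$ ($R = 3 - \left(6 - 4\right) 3 = 3 - 2 \cdot 3 = 3 - 6 = -3$)
$F{\left(h \right)} = h$
$V{\left(Y,x \right)} = 81$
$\frac{1}{4289 + V{\left(R,F{\left(-2 \right)} \right)}} = \frac{1}{4289 + 81} = \frac{1}{4370}$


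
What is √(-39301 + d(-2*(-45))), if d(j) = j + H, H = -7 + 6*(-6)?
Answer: I*√39254 ≈ 198.13*I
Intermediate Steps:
H = -43 (H = -7 - 36 = -43)
d(j) = -43 + j (d(j) = j - 43 = -43 + j)
√(-39301 + d(-2*(-45))) = √(-39301 + (-43 - 2*(-45))) = √(-39301 + (-43 + 90)) = √(-39301 + 47) = √(-39254) = I*√39254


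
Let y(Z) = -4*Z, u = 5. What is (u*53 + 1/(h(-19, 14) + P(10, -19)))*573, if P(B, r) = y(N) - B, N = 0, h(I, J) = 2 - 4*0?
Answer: 1214187/8 ≈ 1.5177e+5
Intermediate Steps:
h(I, J) = 2 (h(I, J) = 2 + 0 = 2)
P(B, r) = -B (P(B, r) = -4*0 - B = 0 - B = -B)
(u*53 + 1/(h(-19, 14) + P(10, -19)))*573 = (5*53 + 1/(2 - 1*10))*573 = (265 + 1/(2 - 10))*573 = (265 + 1/(-8))*573 = (265 - ⅛)*573 = (2119/8)*573 = 1214187/8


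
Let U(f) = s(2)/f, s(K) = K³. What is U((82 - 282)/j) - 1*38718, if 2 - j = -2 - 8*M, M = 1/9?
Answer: -8711594/225 ≈ -38718.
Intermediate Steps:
M = ⅑ ≈ 0.11111
j = 44/9 (j = 2 - (-2 - 8*⅑) = 2 - (-2 - 8/9) = 2 - 1*(-26/9) = 2 + 26/9 = 44/9 ≈ 4.8889)
U(f) = 8/f (U(f) = 2³/f = 8/f)
U((82 - 282)/j) - 1*38718 = 8/(((82 - 282)/(44/9))) - 1*38718 = 8/((-200*9/44)) - 38718 = 8/(-450/11) - 38718 = 8*(-11/450) - 38718 = -44/225 - 38718 = -8711594/225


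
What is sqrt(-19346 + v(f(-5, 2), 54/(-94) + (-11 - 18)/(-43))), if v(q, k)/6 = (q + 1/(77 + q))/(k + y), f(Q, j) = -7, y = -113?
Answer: I*sqrt(137087330666826995)/2661995 ≈ 139.09*I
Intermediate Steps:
v(q, k) = 6*(q + 1/(77 + q))/(-113 + k) (v(q, k) = 6*((q + 1/(77 + q))/(k - 113)) = 6*((q + 1/(77 + q))/(-113 + k)) = 6*(q + 1/(77 + q))/(-113 + k))
sqrt(-19346 + v(f(-5, 2), 54/(-94) + (-11 - 18)/(-43))) = sqrt(-19346 + 6*(1 + (-7)**2 + 77*(-7))/(-8701 - 113*(-7) + 77*(54/(-94) + (-11 - 18)/(-43)) + (54/(-94) + (-11 - 18)/(-43))*(-7))) = sqrt(-19346 + 6*(1 + 49 - 539)/(-8701 + 791 + 77*(54*(-1/94) - 29*(-1/43)) + (54*(-1/94) - 29*(-1/43))*(-7))) = sqrt(-19346 + 6*(-489)/(-8701 + 791 + 77*(-27/47 + 29/43) + (-27/47 + 29/43)*(-7))) = sqrt(-19346 + 6*(-489)/(-8701 + 791 + 77*(202/2021) + (202/2021)*(-7))) = sqrt(-19346 + 6*(-489)/(-8701 + 791 + 15554/2021 - 1414/2021)) = sqrt(-19346 + 6*(-489)/(-15971970/2021)) = sqrt(-19346 + 6*(-2021/15971970)*(-489)) = sqrt(-19346 + 988269/2661995) = sqrt(-51497967001/2661995) = I*sqrt(137087330666826995)/2661995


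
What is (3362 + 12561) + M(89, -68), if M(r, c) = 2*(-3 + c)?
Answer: 15781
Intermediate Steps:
M(r, c) = -6 + 2*c
(3362 + 12561) + M(89, -68) = (3362 + 12561) + (-6 + 2*(-68)) = 15923 + (-6 - 136) = 15923 - 142 = 15781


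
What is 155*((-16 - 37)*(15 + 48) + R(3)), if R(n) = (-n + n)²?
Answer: -517545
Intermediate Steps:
R(n) = 0 (R(n) = 0² = 0)
155*((-16 - 37)*(15 + 48) + R(3)) = 155*((-16 - 37)*(15 + 48) + 0) = 155*(-53*63 + 0) = 155*(-3339 + 0) = 155*(-3339) = -517545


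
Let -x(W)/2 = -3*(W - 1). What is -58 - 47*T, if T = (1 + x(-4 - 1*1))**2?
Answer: -57633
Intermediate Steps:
x(W) = -6 + 6*W (x(W) = -(-6)*(W - 1) = -(-6)*(-1 + W) = -2*(3 - 3*W) = -6 + 6*W)
T = 1225 (T = (1 + (-6 + 6*(-4 - 1*1)))**2 = (1 + (-6 + 6*(-4 - 1)))**2 = (1 + (-6 + 6*(-5)))**2 = (1 + (-6 - 30))**2 = (1 - 36)**2 = (-35)**2 = 1225)
-58 - 47*T = -58 - 47*1225 = -58 - 57575 = -57633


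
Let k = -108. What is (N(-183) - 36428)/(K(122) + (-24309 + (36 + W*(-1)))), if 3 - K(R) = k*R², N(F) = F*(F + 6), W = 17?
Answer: -4037/1583185 ≈ -0.0025499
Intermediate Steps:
N(F) = F*(6 + F)
K(R) = 3 + 108*R² (K(R) = 3 - (-108)*R² = 3 + 108*R²)
(N(-183) - 36428)/(K(122) + (-24309 + (36 + W*(-1)))) = (-183*(6 - 183) - 36428)/((3 + 108*122²) + (-24309 + (36 + 17*(-1)))) = (-183*(-177) - 36428)/((3 + 108*14884) + (-24309 + (36 - 17))) = (32391 - 36428)/((3 + 1607472) + (-24309 + 19)) = -4037/(1607475 - 24290) = -4037/1583185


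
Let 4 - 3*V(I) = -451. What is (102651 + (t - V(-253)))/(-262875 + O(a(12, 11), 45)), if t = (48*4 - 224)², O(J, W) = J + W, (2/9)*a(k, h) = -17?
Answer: -621140/1577439 ≈ -0.39376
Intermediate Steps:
a(k, h) = -153/2 (a(k, h) = (9/2)*(-17) = -153/2)
V(I) = 455/3 (V(I) = 4/3 - ⅓*(-451) = 4/3 + 451/3 = 455/3)
t = 1024 (t = (192 - 224)² = (-32)² = 1024)
(102651 + (t - V(-253)))/(-262875 + O(a(12, 11), 45)) = (102651 + (1024 - 1*455/3))/(-262875 + (-153/2 + 45)) = (102651 + (1024 - 455/3))/(-262875 - 63/2) = (102651 + 2617/3)/(-525813/2) = (310570/3)*(-2/525813) = -621140/1577439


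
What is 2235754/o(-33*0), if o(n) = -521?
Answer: -2235754/521 ≈ -4291.3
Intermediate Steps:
2235754/o(-33*0) = 2235754/(-521) = 2235754*(-1/521) = -2235754/521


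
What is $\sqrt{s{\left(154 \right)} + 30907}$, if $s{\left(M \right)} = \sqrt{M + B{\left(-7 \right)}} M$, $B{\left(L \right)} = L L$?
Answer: $\sqrt{30907 + 154 \sqrt{203}} \approx 181.94$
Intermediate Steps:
$B{\left(L \right)} = L^{2}$
$s{\left(M \right)} = M \sqrt{49 + M}$ ($s{\left(M \right)} = \sqrt{M + \left(-7\right)^{2}} M = \sqrt{M + 49} M = \sqrt{49 + M} M = M \sqrt{49 + M}$)
$\sqrt{s{\left(154 \right)} + 30907} = \sqrt{154 \sqrt{49 + 154} + 30907} = \sqrt{154 \sqrt{203} + 30907} = \sqrt{30907 + 154 \sqrt{203}}$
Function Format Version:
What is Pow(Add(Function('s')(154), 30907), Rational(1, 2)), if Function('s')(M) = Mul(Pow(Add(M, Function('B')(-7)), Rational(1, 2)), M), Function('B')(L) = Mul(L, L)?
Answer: Pow(Add(30907, Mul(154, Pow(203, Rational(1, 2)))), Rational(1, 2)) ≈ 181.94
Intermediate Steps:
Function('B')(L) = Pow(L, 2)
Function('s')(M) = Mul(M, Pow(Add(49, M), Rational(1, 2))) (Function('s')(M) = Mul(Pow(Add(M, Pow(-7, 2)), Rational(1, 2)), M) = Mul(Pow(Add(M, 49), Rational(1, 2)), M) = Mul(Pow(Add(49, M), Rational(1, 2)), M) = Mul(M, Pow(Add(49, M), Rational(1, 2))))
Pow(Add(Function('s')(154), 30907), Rational(1, 2)) = Pow(Add(Mul(154, Pow(Add(49, 154), Rational(1, 2))), 30907), Rational(1, 2)) = Pow(Add(Mul(154, Pow(203, Rational(1, 2))), 30907), Rational(1, 2)) = Pow(Add(30907, Mul(154, Pow(203, Rational(1, 2)))), Rational(1, 2))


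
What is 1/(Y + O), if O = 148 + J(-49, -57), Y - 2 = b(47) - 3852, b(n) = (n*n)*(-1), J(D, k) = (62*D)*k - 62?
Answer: 1/167193 ≈ 5.9811e-6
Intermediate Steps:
J(D, k) = -62 + 62*D*k (J(D, k) = 62*D*k - 62 = -62 + 62*D*k)
b(n) = -n² (b(n) = n²*(-1) = -n²)
Y = -6059 (Y = 2 + (-1*47² - 3852) = 2 + (-1*2209 - 3852) = 2 + (-2209 - 3852) = 2 - 6061 = -6059)
O = 173252 (O = 148 + (-62 + 62*(-49)*(-57)) = 148 + (-62 + 173166) = 148 + 173104 = 173252)
1/(Y + O) = 1/(-6059 + 173252) = 1/167193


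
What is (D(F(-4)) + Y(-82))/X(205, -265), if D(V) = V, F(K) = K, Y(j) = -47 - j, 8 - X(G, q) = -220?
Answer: 31/228 ≈ 0.13596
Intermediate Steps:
X(G, q) = 228 (X(G, q) = 8 - 1*(-220) = 8 + 220 = 228)
(D(F(-4)) + Y(-82))/X(205, -265) = (-4 + (-47 - 1*(-82)))/228 = (-4 + (-47 + 82))*(1/228) = (-4 + 35)*(1/228) = 31*(1/228) = 31/228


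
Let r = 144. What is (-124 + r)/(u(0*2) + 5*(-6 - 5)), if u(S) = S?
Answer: -4/11 ≈ -0.36364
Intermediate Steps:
(-124 + r)/(u(0*2) + 5*(-6 - 5)) = (-124 + 144)/(0*2 + 5*(-6 - 5)) = 20/(0 + 5*(-11)) = 20/(0 - 55) = 20/(-55) = 20*(-1/55) = -4/11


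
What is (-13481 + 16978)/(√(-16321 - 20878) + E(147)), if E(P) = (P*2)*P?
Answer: 151133346/1867832723 - 3497*I*√37199/1867832723 ≈ 0.080914 - 0.0003611*I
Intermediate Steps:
E(P) = 2*P² (E(P) = (2*P)*P = 2*P²)
(-13481 + 16978)/(√(-16321 - 20878) + E(147)) = (-13481 + 16978)/(√(-16321 - 20878) + 2*147²) = 3497/(√(-37199) + 2*21609) = 3497/(I*√37199 + 43218) = 3497/(43218 + I*√37199)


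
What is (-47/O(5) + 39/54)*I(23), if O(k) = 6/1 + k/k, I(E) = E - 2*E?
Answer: 17365/126 ≈ 137.82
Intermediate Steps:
I(E) = -E
O(k) = 7 (O(k) = 6*1 + 1 = 6 + 1 = 7)
(-47/O(5) + 39/54)*I(23) = (-47/7 + 39/54)*(-1*23) = (-47*1/7 + 39*(1/54))*(-23) = (-47/7 + 13/18)*(-23) = -755/126*(-23) = 17365/126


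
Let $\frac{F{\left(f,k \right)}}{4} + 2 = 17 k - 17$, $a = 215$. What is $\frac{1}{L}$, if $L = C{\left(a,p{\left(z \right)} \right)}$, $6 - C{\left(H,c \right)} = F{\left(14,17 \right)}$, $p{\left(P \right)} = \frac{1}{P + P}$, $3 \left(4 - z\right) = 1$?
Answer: $- \frac{1}{1074} \approx -0.0009311$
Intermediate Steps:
$z = \frac{11}{3}$ ($z = 4 - \frac{1}{3} = \frac{11}{3} \approx 3.6667$)
$p{\left(P \right)} = \frac{1}{2 P}$
$F{\left(f,k \right)} = -76 + 68 k$ ($F{\left(f,k \right)} = -8 + 4 \left(17 k - 17\right) = -8 + 4 \left(-17 + 17 k\right) = -8 + \left(-68 + 68 k\right) = -76 + 68 k$)
$C{\left(H,c \right)} = -1074$ ($C{\left(H,c \right)} = 6 - \left(-76 + 68 \cdot 17\right) = 6 - \left(-76 + 1156\right) = 6 - 1080 = -1074$)
$L = -1074$
$\frac{1}{L} = \frac{1}{-1074} = - \frac{1}{1074}$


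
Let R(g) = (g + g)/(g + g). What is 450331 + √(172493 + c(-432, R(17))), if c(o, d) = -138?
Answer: 450331 + √172355 ≈ 4.5075e+5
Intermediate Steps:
R(g) = 1 (R(g) = (2*g)/((2*g)) = (2*g)*(1/(2*g)) = 1)
450331 + √(172493 + c(-432, R(17))) = 450331 + √(172493 - 138) = 450331 + √172355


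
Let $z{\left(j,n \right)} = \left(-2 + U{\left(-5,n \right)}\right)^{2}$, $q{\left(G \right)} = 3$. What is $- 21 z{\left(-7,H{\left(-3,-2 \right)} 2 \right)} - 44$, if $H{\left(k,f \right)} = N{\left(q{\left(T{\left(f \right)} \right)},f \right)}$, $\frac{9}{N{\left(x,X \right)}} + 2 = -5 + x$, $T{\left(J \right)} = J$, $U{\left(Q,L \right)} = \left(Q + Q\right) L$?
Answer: $-38873$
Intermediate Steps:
$U{\left(Q,L \right)} = 2 L Q$ ($U{\left(Q,L \right)} = 2 Q L = 2 L Q$)
$N{\left(x,X \right)} = \frac{9}{-7 + x}$ ($N{\left(x,X \right)} = \frac{9}{-2 + \left(-5 + x\right)} = \frac{9}{-7 + x}$)
$H{\left(k,f \right)} = - \frac{9}{4}$ ($H{\left(k,f \right)} = \frac{9}{-7 + 3} = \frac{9}{-4} = 9 \left(- \frac{1}{4}\right) = - \frac{9}{4}$)
$z{\left(j,n \right)} = \left(-2 - 10 n\right)^{2}$ ($z{\left(j,n \right)} = \left(-2 + 2 n \left(-5\right)\right)^{2} = \left(-2 - 10 n\right)^{2}$)
$- 21 z{\left(-7,H{\left(-3,-2 \right)} 2 \right)} - 44 = - 21 \cdot 4 \left(1 + 5 \left(\left(- \frac{9}{4}\right) 2\right)\right)^{2} - 44 = - 21 \cdot 4 \left(1 + 5 \left(- \frac{9}{2}\right)\right)^{2} - 44 = - 21 \cdot 4 \left(1 - \frac{45}{2}\right)^{2} - 44 = - 21 \cdot 4 \left(- \frac{43}{2}\right)^{2} - 44 = - 21 \cdot 4 \cdot \frac{1849}{4} - 44 = \left(-21\right) 1849 - 44 = -38829 - 44 = -38873$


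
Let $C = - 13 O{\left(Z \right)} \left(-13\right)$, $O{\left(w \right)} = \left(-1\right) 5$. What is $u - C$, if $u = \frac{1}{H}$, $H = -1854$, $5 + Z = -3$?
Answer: $\frac{1566629}{1854} \approx 845.0$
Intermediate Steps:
$Z = -8$ ($Z = -5 - 3 = -8$)
$O{\left(w \right)} = -5$
$u = - \frac{1}{1854}$ ($u = \frac{1}{-1854} = - \frac{1}{1854} \approx -0.00053937$)
$C = -845$ ($C = \left(-13\right) \left(-5\right) \left(-13\right) = 65 \left(-13\right) = -845$)
$u - C = - \frac{1}{1854} - -845 = - \frac{1}{1854} + 845 = \frac{1566629}{1854}$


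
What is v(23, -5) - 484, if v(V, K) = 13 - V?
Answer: -494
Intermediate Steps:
v(23, -5) - 484 = (13 - 1*23) - 484 = (13 - 23) - 484 = -10 - 484 = -494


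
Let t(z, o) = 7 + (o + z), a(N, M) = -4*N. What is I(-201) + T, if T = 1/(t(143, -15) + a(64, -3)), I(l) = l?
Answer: -24322/121 ≈ -201.01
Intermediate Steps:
t(z, o) = 7 + o + z
T = -1/121 (T = 1/((7 - 15 + 143) - 4*64) = 1/(135 - 256) = 1/(-121) = -1/121 ≈ -0.0082645)
I(-201) + T = -201 - 1/121 = -24322/121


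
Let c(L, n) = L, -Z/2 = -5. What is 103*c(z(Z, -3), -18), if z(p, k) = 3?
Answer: 309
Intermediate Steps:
Z = 10 (Z = -2*(-5) = 10)
103*c(z(Z, -3), -18) = 103*3 = 309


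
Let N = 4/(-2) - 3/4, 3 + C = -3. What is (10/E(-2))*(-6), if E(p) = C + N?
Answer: 48/7 ≈ 6.8571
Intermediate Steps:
C = -6 (C = -3 - 3 = -6)
N = -11/4 (N = 4*(-1/2) - 3*1/4 = -2 - 3/4 = -11/4 ≈ -2.7500)
E(p) = -35/4 (E(p) = -6 - 11/4 = -35/4)
(10/E(-2))*(-6) = (10/(-35/4))*(-6) = -4/35*10*(-6) = -8/7*(-6) = 48/7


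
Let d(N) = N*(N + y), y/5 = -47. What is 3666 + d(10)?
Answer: 1416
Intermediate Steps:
y = -235 (y = 5*(-47) = -235)
d(N) = N*(-235 + N) (d(N) = N*(N - 235) = N*(-235 + N))
3666 + d(10) = 3666 + 10*(-235 + 10) = 3666 + 10*(-225) = 3666 - 2250 = 1416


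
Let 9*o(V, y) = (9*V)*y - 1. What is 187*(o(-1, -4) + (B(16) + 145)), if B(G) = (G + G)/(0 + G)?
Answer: 253946/9 ≈ 28216.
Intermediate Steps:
B(G) = 2 (B(G) = (2*G)/G = 2)
o(V, y) = -⅑ + V*y (o(V, y) = ((9*V)*y - 1)/9 = (9*V*y - 1)/9 = (-1 + 9*V*y)/9 = -⅑ + V*y)
187*(o(-1, -4) + (B(16) + 145)) = 187*((-⅑ - 1*(-4)) + (2 + 145)) = 187*((-⅑ + 4) + 147) = 187*(35/9 + 147) = 187*(1358/9) = 253946/9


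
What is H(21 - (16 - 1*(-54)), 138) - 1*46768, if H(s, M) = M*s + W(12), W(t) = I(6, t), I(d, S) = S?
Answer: -53518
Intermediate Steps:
W(t) = t
H(s, M) = 12 + M*s (H(s, M) = M*s + 12 = 12 + M*s)
H(21 - (16 - 1*(-54)), 138) - 1*46768 = (12 + 138*(21 - (16 - 1*(-54)))) - 1*46768 = (12 + 138*(21 - (16 + 54))) - 46768 = (12 + 138*(21 - 1*70)) - 46768 = (12 + 138*(21 - 70)) - 46768 = (12 + 138*(-49)) - 46768 = (12 - 6762) - 46768 = -6750 - 46768 = -53518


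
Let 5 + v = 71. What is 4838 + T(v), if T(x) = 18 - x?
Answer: 4790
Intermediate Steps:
v = 66 (v = -5 + 71 = 66)
4838 + T(v) = 4838 + (18 - 1*66) = 4838 + (18 - 66) = 4838 - 48 = 4790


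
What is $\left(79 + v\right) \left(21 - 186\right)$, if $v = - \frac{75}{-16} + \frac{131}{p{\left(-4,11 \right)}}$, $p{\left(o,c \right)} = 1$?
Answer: $- \frac{566775}{16} \approx -35423.0$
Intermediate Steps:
$v = \frac{2171}{16}$ ($v = - \frac{75}{-16} + \frac{131}{1} = \left(-75\right) \left(- \frac{1}{16}\right) + 131 \cdot 1 = \frac{75}{16} + 131 = \frac{2171}{16} \approx 135.69$)
$\left(79 + v\right) \left(21 - 186\right) = \left(79 + \frac{2171}{16}\right) \left(21 - 186\right) = \frac{3435 \left(21 - 186\right)}{16} = \frac{3435}{16} \left(-165\right) = - \frac{566775}{16}$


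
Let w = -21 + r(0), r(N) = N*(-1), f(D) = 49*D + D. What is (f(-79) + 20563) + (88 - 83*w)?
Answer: 18444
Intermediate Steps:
f(D) = 50*D
r(N) = -N
w = -21 (w = -21 - 1*0 = -21 + 0 = -21)
(f(-79) + 20563) + (88 - 83*w) = (50*(-79) + 20563) + (88 - 83*(-21)) = (-3950 + 20563) + (88 + 1743) = 16613 + 1831 = 18444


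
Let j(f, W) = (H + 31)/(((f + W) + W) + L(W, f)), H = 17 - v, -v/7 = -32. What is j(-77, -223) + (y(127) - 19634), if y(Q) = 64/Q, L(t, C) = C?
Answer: -187006256/9525 ≈ -19633.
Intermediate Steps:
v = 224 (v = -7*(-32) = 224)
H = -207 (H = 17 - 1*224 = 17 - 224 = -207)
j(f, W) = -176/(2*W + 2*f) (j(f, W) = (-207 + 31)/(((f + W) + W) + f) = -176/(((W + f) + W) + f) = -176/((f + 2*W) + f) = -176/(2*W + 2*f))
j(-77, -223) + (y(127) - 19634) = -88/(-223 - 77) + (64/127 - 19634) = -88/(-300) + (64*(1/127) - 19634) = -88*(-1/300) + (64/127 - 19634) = 22/75 - 2493454/127 = -187006256/9525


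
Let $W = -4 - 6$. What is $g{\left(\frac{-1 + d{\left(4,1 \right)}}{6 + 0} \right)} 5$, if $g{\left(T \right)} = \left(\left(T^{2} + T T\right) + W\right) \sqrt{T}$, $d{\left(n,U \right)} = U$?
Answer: $0$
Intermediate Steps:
$W = -10$ ($W = -4 - 6 = -10$)
$g{\left(T \right)} = \sqrt{T} \left(-10 + 2 T^{2}\right)$ ($g{\left(T \right)} = \left(\left(T^{2} + T T\right) - 10\right) \sqrt{T} = \left(\left(T^{2} + T^{2}\right) - 10\right) \sqrt{T} = \left(2 T^{2} - 10\right) \sqrt{T} = \left(-10 + 2 T^{2}\right) \sqrt{T} = \sqrt{T} \left(-10 + 2 T^{2}\right)$)
$g{\left(\frac{-1 + d{\left(4,1 \right)}}{6 + 0} \right)} 5 = 2 \sqrt{\frac{-1 + 1}{6 + 0}} \left(-5 + \left(\frac{-1 + 1}{6 + 0}\right)^{2}\right) 5 = 2 \sqrt{\frac{0}{6}} \left(-5 + \left(\frac{0}{6}\right)^{2}\right) 5 = 2 \sqrt{0 \cdot \frac{1}{6}} \left(-5 + \left(0 \cdot \frac{1}{6}\right)^{2}\right) 5 = 2 \sqrt{0} \left(-5 + 0^{2}\right) 5 = 2 \cdot 0 \left(-5 + 0\right) 5 = 2 \cdot 0 \left(-5\right) 5 = 0 \cdot 5 = 0$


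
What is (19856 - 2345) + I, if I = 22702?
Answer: 40213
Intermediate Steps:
(19856 - 2345) + I = (19856 - 2345) + 22702 = 17511 + 22702 = 40213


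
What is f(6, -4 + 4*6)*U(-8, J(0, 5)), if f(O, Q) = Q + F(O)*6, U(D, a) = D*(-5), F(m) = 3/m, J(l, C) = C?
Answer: 920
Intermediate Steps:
U(D, a) = -5*D
f(O, Q) = Q + 18/O (f(O, Q) = Q + (3/O)*6 = Q + 18/O)
f(6, -4 + 4*6)*U(-8, J(0, 5)) = ((-4 + 4*6) + 18/6)*(-5*(-8)) = ((-4 + 24) + 18*(⅙))*40 = (20 + 3)*40 = 23*40 = 920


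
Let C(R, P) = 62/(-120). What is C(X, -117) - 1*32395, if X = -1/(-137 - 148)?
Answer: -1943731/60 ≈ -32396.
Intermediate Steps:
X = 1/285 (X = -1/(-285) = -1*(-1/285) = 1/285 ≈ 0.0035088)
C(R, P) = -31/60 (C(R, P) = 62*(-1/120) = -31/60)
C(X, -117) - 1*32395 = -31/60 - 1*32395 = -31/60 - 32395 = -1943731/60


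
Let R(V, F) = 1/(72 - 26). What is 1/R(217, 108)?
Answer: 46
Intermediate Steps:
R(V, F) = 1/46
1/R(217, 108) = 1/(1/46) = 46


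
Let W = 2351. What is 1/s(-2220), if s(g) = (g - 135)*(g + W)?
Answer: -1/308505 ≈ -3.2414e-6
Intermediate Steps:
s(g) = (-135 + g)*(2351 + g) (s(g) = (g - 135)*(g + 2351) = (-135 + g)*(2351 + g))
1/s(-2220) = 1/(-317385 + (-2220)² + 2216*(-2220)) = 1/(-317385 + 4928400 - 4919520) = 1/(-308505) = -1/308505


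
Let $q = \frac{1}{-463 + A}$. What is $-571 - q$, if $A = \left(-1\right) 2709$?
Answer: $- \frac{1811211}{3172} \approx -571.0$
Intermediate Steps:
$A = -2709$
$q = - \frac{1}{3172}$ ($q = \frac{1}{-463 - 2709} = \frac{1}{-3172} = - \frac{1}{3172} \approx -0.00031526$)
$-571 - q = -571 - - \frac{1}{3172} = -571 + \frac{1}{3172} = - \frac{1811211}{3172}$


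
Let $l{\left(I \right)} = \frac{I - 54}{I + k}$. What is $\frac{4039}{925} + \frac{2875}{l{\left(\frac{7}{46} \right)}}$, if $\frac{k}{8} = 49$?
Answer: $- \frac{47962461022}{2291225} \approx -20933.0$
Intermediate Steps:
$k = 392$ ($k = 8 \cdot 49 = 392$)
$l{\left(I \right)} = \frac{-54 + I}{392 + I}$ ($l{\left(I \right)} = \frac{I - 54}{I + 392} = \frac{-54 + I}{392 + I}$)
$\frac{4039}{925} + \frac{2875}{l{\left(\frac{7}{46} \right)}} = \frac{4039}{925} + \frac{2875}{\frac{1}{392 + \frac{7}{46}} \left(-54 + \frac{7}{46}\right)} = \frac{4039}{925} + \frac{2875}{\frac{1}{\frac{18039}{46}} \left(- \frac{2477}{46}\right)} = \frac{4039}{925} + \frac{2875}{\frac{46}{18039} \left(- \frac{2477}{46}\right)} = \frac{4039}{925} + \frac{2875}{- \frac{2477}{18039}} = \frac{4039}{925} + 2875 \left(- \frac{18039}{2477}\right) = \frac{4039}{925} - \frac{51862125}{2477} = - \frac{47962461022}{2291225}$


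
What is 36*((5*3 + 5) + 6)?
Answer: 936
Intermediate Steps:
36*((5*3 + 5) + 6) = 36*((15 + 5) + 6) = 36*(20 + 6) = 36*26 = 936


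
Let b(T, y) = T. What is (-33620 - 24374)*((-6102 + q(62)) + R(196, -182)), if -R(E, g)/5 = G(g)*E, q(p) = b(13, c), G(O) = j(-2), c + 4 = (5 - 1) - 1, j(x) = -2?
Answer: 239457226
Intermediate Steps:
c = -1 (c = -4 + ((5 - 1) - 1) = -4 + (4 - 1) = -4 + 3 = -1)
G(O) = -2
q(p) = 13
R(E, g) = 10*E (R(E, g) = -(-10)*E = 10*E)
(-33620 - 24374)*((-6102 + q(62)) + R(196, -182)) = (-33620 - 24374)*((-6102 + 13) + 10*196) = -57994*(-6089 + 1960) = -57994*(-4129) = 239457226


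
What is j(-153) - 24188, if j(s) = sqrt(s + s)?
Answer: -24188 + 3*I*sqrt(34) ≈ -24188.0 + 17.493*I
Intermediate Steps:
j(s) = sqrt(2)*sqrt(s) (j(s) = sqrt(2*s) = sqrt(2)*sqrt(s))
j(-153) - 24188 = sqrt(2)*sqrt(-153) - 24188 = sqrt(2)*(3*I*sqrt(17)) - 24188 = 3*I*sqrt(34) - 24188 = -24188 + 3*I*sqrt(34)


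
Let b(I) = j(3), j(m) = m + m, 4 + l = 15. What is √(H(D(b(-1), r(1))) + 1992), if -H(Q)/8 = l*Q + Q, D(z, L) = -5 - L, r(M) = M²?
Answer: 2*√642 ≈ 50.675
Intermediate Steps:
l = 11 (l = -4 + 15 = 11)
j(m) = 2*m
b(I) = 6 (b(I) = 2*3 = 6)
H(Q) = -96*Q (H(Q) = -8*(11*Q + Q) = -96*Q)
√(H(D(b(-1), r(1))) + 1992) = √(-96*(-5 - 1*1²) + 1992) = √(-96*(-5 - 1*1) + 1992) = √(-96*(-5 - 1) + 1992) = √(-96*(-6) + 1992) = √(576 + 1992) = √2568 = 2*√642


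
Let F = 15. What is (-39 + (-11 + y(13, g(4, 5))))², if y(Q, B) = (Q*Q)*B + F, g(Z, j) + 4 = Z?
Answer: 1225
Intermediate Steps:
g(Z, j) = -4 + Z
y(Q, B) = 15 + B*Q² (y(Q, B) = (Q*Q)*B + 15 = Q²*B + 15 = B*Q² + 15 = 15 + B*Q²)
(-39 + (-11 + y(13, g(4, 5))))² = (-39 + (-11 + (15 + (-4 + 4)*13²)))² = (-39 + (-11 + (15 + 0*169)))² = (-39 + (-11 + (15 + 0)))² = (-39 + (-11 + 15))² = (-39 + 4)² = (-35)² = 1225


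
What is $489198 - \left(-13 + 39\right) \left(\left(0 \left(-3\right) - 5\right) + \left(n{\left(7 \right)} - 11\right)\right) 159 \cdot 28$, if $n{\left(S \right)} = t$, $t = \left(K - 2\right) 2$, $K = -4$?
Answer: $3730254$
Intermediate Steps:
$t = -12$ ($t = \left(-4 - 2\right) 2 = \left(-6\right) 2 = -12$)
$n{\left(S \right)} = -12$
$489198 - \left(-13 + 39\right) \left(\left(0 \left(-3\right) - 5\right) + \left(n{\left(7 \right)} - 11\right)\right) 159 \cdot 28 = 489198 - \left(-13 + 39\right) \left(\left(0 \left(-3\right) - 5\right) - 23\right) 159 \cdot 28 = 489198 - 26 \left(\left(0 - 5\right) - 23\right) 159 \cdot 28 = 489198 - 26 \left(-5 - 23\right) 159 \cdot 28 = 489198 - 26 \left(-28\right) 159 \cdot 28 = 489198 - \left(-728\right) 159 \cdot 28 = 489198 - \left(-115752\right) 28 = 489198 - -3241056 = 489198 + 3241056 = 3730254$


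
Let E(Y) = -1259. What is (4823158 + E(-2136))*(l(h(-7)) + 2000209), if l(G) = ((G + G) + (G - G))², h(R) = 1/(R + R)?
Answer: 472595487889558/49 ≈ 9.6448e+12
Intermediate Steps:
h(R) = 1/(2*R)
l(G) = 4*G² (l(G) = (2*G + 0)² = (2*G)² = 4*G²)
(4823158 + E(-2136))*(l(h(-7)) + 2000209) = (4823158 - 1259)*(4*((½)/(-7))² + 2000209) = 4821899*(4*((½)*(-⅐))² + 2000209) = 4821899*(4*(-1/14)² + 2000209) = 4821899*(4*(1/196) + 2000209) = 4821899*(1/49 + 2000209) = 4821899*(98010242/49) = 472595487889558/49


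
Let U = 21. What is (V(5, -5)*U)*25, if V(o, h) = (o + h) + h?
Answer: -2625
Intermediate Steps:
V(o, h) = o + 2*h (V(o, h) = (h + o) + h = o + 2*h)
(V(5, -5)*U)*25 = ((5 + 2*(-5))*21)*25 = ((5 - 10)*21)*25 = -5*21*25 = -105*25 = -2625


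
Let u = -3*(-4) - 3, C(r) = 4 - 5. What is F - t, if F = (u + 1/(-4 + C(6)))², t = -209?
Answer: 7161/25 ≈ 286.44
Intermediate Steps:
C(r) = -1
u = 9 (u = 12 - 3 = 9)
F = 1936/25 (F = (9 + 1/(-4 - 1))² = (9 + 1/(-5))² = (9 - ⅕)² = (44/5)² = 1936/25 ≈ 77.440)
F - t = 1936/25 - 1*(-209) = 1936/25 + 209 = 7161/25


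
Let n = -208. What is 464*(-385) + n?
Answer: -178848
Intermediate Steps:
464*(-385) + n = 464*(-385) - 208 = -178640 - 208 = -178848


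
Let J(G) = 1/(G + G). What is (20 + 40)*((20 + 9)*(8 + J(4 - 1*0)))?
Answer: 28275/2 ≈ 14138.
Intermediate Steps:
J(G) = 1/(2*G)
(20 + 40)*((20 + 9)*(8 + J(4 - 1*0))) = (20 + 40)*((20 + 9)*(8 + 1/(2*(4 - 1*0)))) = 60*(29*(8 + 1/(2*(4 + 0)))) = 60*(29*(8 + (1/2)/4)) = 60*(29*(8 + (1/2)*(1/4))) = 60*(29*(8 + 1/8)) = 60*(29*(65/8)) = 60*(1885/8) = 28275/2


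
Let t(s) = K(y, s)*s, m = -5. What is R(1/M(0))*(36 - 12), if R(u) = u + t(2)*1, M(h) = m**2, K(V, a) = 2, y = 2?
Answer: 2424/25 ≈ 96.960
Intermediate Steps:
M(h) = 25 (M(h) = (-5)**2 = 25)
t(s) = 2*s
R(u) = 4 + u (R(u) = u + (2*2)*1 = u + 4*1 = u + 4 = 4 + u)
R(1/M(0))*(36 - 12) = (4 + 1/25)*(36 - 12) = (4 + 1*(1/25))*24 = (4 + 1/25)*24 = (101/25)*24 = 2424/25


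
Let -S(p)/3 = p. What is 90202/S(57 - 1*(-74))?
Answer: -90202/393 ≈ -229.52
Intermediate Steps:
S(p) = -3*p
90202/S(57 - 1*(-74)) = 90202/((-3*(57 - 1*(-74)))) = 90202/((-3*(57 + 74))) = 90202/((-3*131)) = 90202/(-393) = 90202*(-1/393) = -90202/393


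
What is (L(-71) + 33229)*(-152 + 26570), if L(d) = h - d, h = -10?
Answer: 879455220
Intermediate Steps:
L(d) = -10 - d
(L(-71) + 33229)*(-152 + 26570) = ((-10 - 1*(-71)) + 33229)*(-152 + 26570) = ((-10 + 71) + 33229)*26418 = (61 + 33229)*26418 = 33290*26418 = 879455220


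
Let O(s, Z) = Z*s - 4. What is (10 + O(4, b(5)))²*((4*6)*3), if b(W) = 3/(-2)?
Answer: 0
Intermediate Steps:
b(W) = -3/2 (b(W) = 3*(-½) = -3/2)
O(s, Z) = -4 + Z*s
(10 + O(4, b(5)))²*((4*6)*3) = (10 + (-4 - 3/2*4))²*((4*6)*3) = (10 + (-4 - 6))²*(24*3) = (10 - 10)²*72 = 0²*72 = 0*72 = 0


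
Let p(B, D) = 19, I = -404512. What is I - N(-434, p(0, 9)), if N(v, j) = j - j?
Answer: -404512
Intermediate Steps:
N(v, j) = 0
I - N(-434, p(0, 9)) = -404512 - 1*0 = -404512 + 0 = -404512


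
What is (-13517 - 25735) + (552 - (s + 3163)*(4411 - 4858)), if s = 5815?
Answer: 3974466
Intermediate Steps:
(-13517 - 25735) + (552 - (s + 3163)*(4411 - 4858)) = (-13517 - 25735) + (552 - (5815 + 3163)*(4411 - 4858)) = -39252 + (552 - 8978*(-447)) = -39252 + (552 - 1*(-4013166)) = -39252 + (552 + 4013166) = -39252 + 4013718 = 3974466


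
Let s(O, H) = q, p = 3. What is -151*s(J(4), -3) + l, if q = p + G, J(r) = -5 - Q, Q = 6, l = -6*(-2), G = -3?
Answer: 12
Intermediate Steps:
l = 12
J(r) = -11 (J(r) = -5 - 1*6 = -5 - 6 = -11)
q = 0 (q = 3 - 3 = 0)
s(O, H) = 0
-151*s(J(4), -3) + l = -151*0 + 12 = 0 + 12 = 12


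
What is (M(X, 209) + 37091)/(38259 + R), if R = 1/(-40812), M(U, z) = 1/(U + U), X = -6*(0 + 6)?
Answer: 9082543951/9368557842 ≈ 0.96947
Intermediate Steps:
X = -36 (X = -6*6 = -36)
M(U, z) = 1/(2*U)
R = -1/40812 ≈ -2.4503e-5
(M(X, 209) + 37091)/(38259 + R) = ((½)/(-36) + 37091)/(38259 - 1/40812) = ((½)*(-1/36) + 37091)/(1561426307/40812) = (-1/72 + 37091)*(40812/1561426307) = (2670551/72)*(40812/1561426307) = 9082543951/9368557842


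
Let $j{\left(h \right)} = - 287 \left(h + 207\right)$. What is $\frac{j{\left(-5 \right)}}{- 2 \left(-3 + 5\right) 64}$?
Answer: $\frac{28987}{128} \approx 226.46$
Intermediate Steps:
$j{\left(h \right)} = -59409 - 287 h$ ($j{\left(h \right)} = - 287 \left(207 + h\right) = -59409 - 287 h$)
$\frac{j{\left(-5 \right)}}{- 2 \left(-3 + 5\right) 64} = \frac{-59409 - -1435}{- 2 \left(-3 + 5\right) 64} = \frac{-59409 + 1435}{\left(-2\right) 2 \cdot 64} = - \frac{57974}{\left(-4\right) 64} = - \frac{57974}{-256} = \left(-57974\right) \left(- \frac{1}{256}\right) = \frac{28987}{128}$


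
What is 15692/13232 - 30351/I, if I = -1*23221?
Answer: 191497091/76815068 ≈ 2.4930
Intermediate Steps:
I = -23221
15692/13232 - 30351/I = 15692/13232 - 30351/(-23221) = 15692*(1/13232) - 30351*(-1/23221) = 3923/3308 + 30351/23221 = 191497091/76815068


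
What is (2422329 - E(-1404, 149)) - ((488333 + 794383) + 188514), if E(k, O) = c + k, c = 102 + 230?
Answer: 952171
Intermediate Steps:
c = 332
E(k, O) = 332 + k
(2422329 - E(-1404, 149)) - ((488333 + 794383) + 188514) = (2422329 - (332 - 1404)) - ((488333 + 794383) + 188514) = (2422329 - 1*(-1072)) - (1282716 + 188514) = (2422329 + 1072) - 1*1471230 = 2423401 - 1471230 = 952171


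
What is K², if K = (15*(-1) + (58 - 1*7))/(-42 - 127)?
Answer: 1296/28561 ≈ 0.045377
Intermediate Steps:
K = -36/169 (K = (-15 + (58 - 7))/(-169) = (-15 + 51)*(-1/169) = 36*(-1/169) = -36/169 ≈ -0.21302)
K² = (-36/169)² = 1296/28561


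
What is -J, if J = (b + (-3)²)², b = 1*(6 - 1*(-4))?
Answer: -361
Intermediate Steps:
b = 10 (b = 1*(6 + 4) = 1*10 = 10)
J = 361 (J = (10 + (-3)²)² = (10 + 9)² = 19² = 361)
-J = -1*361 = -361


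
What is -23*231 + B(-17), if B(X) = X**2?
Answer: -5024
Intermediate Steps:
-23*231 + B(-17) = -23*231 + (-17)**2 = -5313 + 289 = -5024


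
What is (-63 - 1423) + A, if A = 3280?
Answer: 1794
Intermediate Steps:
(-63 - 1423) + A = (-63 - 1423) + 3280 = -1486 + 3280 = 1794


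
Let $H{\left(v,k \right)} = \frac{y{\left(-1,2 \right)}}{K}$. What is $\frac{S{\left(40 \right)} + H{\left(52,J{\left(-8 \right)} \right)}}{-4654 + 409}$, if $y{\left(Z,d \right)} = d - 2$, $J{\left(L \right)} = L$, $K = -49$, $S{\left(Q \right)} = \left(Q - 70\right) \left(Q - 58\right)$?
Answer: $- \frac{36}{283} \approx -0.12721$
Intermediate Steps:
$S{\left(Q \right)} = \left(-70 + Q\right) \left(-58 + Q\right)$
$y{\left(Z,d \right)} = -2 + d$ ($y{\left(Z,d \right)} = d - 2 = -2 + d$)
$H{\left(v,k \right)} = 0$ ($H{\left(v,k \right)} = \frac{-2 + 2}{-49} = 0 \left(- \frac{1}{49}\right) = 0$)
$\frac{S{\left(40 \right)} + H{\left(52,J{\left(-8 \right)} \right)}}{-4654 + 409} = \frac{\left(4060 + 40^{2} - 5120\right) + 0}{-4654 + 409} = \frac{\left(4060 + 1600 - 5120\right) + 0}{-4245} = \left(540 + 0\right) \left(- \frac{1}{4245}\right) = 540 \left(- \frac{1}{4245}\right) = - \frac{36}{283}$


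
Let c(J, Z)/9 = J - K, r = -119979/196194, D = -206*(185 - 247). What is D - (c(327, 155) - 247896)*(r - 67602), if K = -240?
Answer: -1073405370216821/65398 ≈ -1.6413e+10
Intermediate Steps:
D = 12772 (D = -206*(-62) = 12772)
r = -39993/65398 (r = -119979*1/196194 = -39993/65398 ≈ -0.61153)
c(J, Z) = 2160 + 9*J (c(J, Z) = 9*(J - 1*(-240)) = 9*(J + 240) = 9*(240 + J) = 2160 + 9*J)
D - (c(327, 155) - 247896)*(r - 67602) = 12772 - ((2160 + 9*327) - 247896)*(-39993/65398 - 67602) = 12772 - ((2160 + 2943) - 247896)*(-4421075589)/65398 = 12772 - (5103 - 247896)*(-4421075589)/65398 = 12772 - (-242793)*(-4421075589)/65398 = 12772 - 1*1073406205480077/65398 = 12772 - 1073406205480077/65398 = -1073405370216821/65398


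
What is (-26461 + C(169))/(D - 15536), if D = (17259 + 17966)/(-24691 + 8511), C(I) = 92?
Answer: 85330084/50281541 ≈ 1.6970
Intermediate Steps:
D = -7045/3236 (D = 35225/(-16180) = 35225*(-1/16180) = -7045/3236 ≈ -2.1771)
(-26461 + C(169))/(D - 15536) = (-26461 + 92)/(-7045/3236 - 15536) = -26369/(-50281541/3236) = -26369*(-3236/50281541) = 85330084/50281541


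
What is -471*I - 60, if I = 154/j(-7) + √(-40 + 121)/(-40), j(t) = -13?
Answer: 2925267/520 ≈ 5625.5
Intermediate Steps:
I = -6277/520 (I = 154/(-13) + √(-40 + 121)/(-40) = 154*(-1/13) + √81*(-1/40) = -154/13 + 9*(-1/40) = -154/13 - 9/40 = -6277/520 ≈ -12.071)
-471*I - 60 = -471*(-6277/520) - 60 = 2956467/520 - 60 = 2925267/520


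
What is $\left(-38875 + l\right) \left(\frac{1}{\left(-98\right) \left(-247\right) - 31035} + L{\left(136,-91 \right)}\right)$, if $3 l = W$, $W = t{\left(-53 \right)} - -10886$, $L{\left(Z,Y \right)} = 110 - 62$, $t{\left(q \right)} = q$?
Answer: $- \frac{11559221824}{6829} \approx -1.6927 \cdot 10^{6}$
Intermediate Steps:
$L{\left(Z,Y \right)} = 48$ ($L{\left(Z,Y \right)} = 110 - 62 = 48$)
$W = 10833$ ($W = -53 - -10886 = -53 + 10886 = 10833$)
$l = 3611$ ($l = \frac{1}{3} \cdot 10833 = 3611$)
$\left(-38875 + l\right) \left(\frac{1}{\left(-98\right) \left(-247\right) - 31035} + L{\left(136,-91 \right)}\right) = \left(-38875 + 3611\right) \left(\frac{1}{\left(-98\right) \left(-247\right) - 31035} + 48\right) = - 35264 \left(\frac{1}{24206 - 31035} + 48\right) = - 35264 \left(\frac{1}{-6829} + 48\right) = - 35264 \left(- \frac{1}{6829} + 48\right) = \left(-35264\right) \frac{327791}{6829} = - \frac{11559221824}{6829}$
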